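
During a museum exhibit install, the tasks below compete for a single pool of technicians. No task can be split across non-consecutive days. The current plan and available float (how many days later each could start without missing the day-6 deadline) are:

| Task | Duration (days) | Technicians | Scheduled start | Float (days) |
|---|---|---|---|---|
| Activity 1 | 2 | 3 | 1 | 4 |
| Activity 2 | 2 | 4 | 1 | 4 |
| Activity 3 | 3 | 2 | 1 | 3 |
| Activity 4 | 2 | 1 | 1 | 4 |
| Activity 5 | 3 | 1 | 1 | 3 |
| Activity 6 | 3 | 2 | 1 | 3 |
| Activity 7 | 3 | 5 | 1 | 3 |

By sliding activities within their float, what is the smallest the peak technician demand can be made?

9

Early-start (Activity 1@1, Activity 2@1, Activity 3@1, Activity 4@1, Activity 5@1, Activity 6@1, Activity 7@1) gives peak 18: d1:18  d2:18  d3:10  d4:0  d5:0  d6:0.
Shift Activity 4→3, Activity 5→3, Activity 6→3, Activity 7→4.
Schedule Activity 1@1, Activity 2@1, Activity 3@1, Activity 4@3, Activity 5@3, Activity 6@3, Activity 7@4: d1:9  d2:9  d3:6  d4:9  d5:8  d6:5 — peak 9.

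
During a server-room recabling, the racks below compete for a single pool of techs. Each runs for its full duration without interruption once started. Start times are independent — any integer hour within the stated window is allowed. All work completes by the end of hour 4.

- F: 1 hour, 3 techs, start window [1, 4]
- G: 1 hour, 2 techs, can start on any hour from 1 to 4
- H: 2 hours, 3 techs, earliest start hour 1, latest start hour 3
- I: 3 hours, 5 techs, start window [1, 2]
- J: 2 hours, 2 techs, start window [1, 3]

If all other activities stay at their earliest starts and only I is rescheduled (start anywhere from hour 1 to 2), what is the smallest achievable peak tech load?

I@1: h1:15  h2:10  h3:5  h4:0 → peak 15
I@2: h1:10  h2:10  h3:5  h4:5 → peak 10
Best is I@2, peak 10.

10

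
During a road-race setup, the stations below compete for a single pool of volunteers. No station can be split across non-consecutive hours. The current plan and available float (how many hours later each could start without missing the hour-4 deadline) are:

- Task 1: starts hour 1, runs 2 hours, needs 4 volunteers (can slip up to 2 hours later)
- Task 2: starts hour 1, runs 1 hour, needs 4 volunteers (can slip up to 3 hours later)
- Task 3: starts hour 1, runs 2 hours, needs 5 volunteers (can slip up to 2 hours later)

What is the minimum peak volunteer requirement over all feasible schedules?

8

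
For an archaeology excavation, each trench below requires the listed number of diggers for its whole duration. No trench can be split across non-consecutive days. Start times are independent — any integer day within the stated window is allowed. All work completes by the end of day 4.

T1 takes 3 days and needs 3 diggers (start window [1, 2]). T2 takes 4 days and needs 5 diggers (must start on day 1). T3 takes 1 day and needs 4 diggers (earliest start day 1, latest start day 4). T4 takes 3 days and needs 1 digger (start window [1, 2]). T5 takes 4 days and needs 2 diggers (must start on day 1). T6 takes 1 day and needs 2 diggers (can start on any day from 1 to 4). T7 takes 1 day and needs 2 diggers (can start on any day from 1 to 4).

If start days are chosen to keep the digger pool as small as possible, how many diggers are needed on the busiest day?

Early-start (T1@1, T2@1, T3@1, T4@1, T5@1, T6@1, T7@1) gives peak 19: d1:19  d2:11  d3:11  d4:7.
Shift T3→4, T7→2.
Schedule T1@1, T2@1, T3@4, T4@1, T5@1, T6@1, T7@2: d1:13  d2:13  d3:11  d4:11 — peak 13.

13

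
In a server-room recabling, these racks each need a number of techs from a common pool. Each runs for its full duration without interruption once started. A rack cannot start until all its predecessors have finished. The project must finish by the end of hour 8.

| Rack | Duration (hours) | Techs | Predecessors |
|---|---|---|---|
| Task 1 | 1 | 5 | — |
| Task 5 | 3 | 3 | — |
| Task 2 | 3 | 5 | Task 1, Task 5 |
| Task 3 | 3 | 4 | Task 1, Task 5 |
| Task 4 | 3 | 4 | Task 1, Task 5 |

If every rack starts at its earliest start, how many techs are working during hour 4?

At early start, hour 4 has: Task 2, Task 3, Task 4.
Demand: 5 + 4 + 4 = 13.

13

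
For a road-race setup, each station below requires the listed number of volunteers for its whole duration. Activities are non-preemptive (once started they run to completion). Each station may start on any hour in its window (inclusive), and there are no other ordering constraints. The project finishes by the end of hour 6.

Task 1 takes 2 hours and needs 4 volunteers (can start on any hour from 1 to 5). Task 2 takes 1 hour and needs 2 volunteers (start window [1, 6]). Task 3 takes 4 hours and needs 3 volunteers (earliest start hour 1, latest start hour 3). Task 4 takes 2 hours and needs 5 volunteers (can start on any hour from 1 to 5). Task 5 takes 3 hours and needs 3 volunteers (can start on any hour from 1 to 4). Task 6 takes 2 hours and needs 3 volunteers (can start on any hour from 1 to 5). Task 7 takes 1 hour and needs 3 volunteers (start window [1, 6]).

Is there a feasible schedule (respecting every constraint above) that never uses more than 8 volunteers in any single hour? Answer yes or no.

Total volunteer-hours = 50; over 6 hours the average is 50/6 > 8, so some hour must exceed 8.

no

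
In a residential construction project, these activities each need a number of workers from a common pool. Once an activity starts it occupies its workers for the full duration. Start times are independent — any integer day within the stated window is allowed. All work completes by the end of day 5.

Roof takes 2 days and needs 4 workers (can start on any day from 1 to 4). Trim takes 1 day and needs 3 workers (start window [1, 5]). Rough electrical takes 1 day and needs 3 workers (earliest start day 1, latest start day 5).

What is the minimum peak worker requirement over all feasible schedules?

4

Early-start (Roof@1, Trim@1, Rough electrical@1) gives peak 10: d1:10  d2:4  d3:0  d4:0  d5:0.
Shift Trim→3, Rough electrical→4.
Schedule Roof@1, Trim@3, Rough electrical@4: d1:4  d2:4  d3:3  d4:3  d5:0 — peak 4.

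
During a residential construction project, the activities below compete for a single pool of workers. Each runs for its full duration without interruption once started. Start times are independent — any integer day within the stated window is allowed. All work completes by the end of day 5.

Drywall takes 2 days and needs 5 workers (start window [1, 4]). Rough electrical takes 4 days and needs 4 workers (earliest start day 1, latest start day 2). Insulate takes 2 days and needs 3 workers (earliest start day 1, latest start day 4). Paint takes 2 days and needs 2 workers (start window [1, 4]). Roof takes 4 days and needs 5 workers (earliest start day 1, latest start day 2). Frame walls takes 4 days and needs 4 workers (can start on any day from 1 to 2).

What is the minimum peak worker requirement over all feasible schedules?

18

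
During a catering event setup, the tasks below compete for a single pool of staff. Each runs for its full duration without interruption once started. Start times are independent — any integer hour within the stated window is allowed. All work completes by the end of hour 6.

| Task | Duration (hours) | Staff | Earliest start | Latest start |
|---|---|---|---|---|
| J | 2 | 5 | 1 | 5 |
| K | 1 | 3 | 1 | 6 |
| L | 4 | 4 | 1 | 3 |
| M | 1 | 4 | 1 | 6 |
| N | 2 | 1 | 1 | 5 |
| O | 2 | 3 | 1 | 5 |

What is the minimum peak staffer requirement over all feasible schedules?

8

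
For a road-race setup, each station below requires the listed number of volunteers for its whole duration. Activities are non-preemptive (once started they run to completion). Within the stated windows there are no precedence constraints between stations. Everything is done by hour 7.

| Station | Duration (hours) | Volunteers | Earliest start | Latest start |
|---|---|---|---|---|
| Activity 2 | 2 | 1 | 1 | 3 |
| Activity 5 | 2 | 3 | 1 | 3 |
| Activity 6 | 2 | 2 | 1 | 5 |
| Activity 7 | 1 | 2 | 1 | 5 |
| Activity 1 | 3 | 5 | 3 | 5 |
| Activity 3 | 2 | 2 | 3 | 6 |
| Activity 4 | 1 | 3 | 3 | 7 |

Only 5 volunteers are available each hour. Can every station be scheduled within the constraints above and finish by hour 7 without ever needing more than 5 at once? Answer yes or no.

Total volunteer-hours = 36; over 7 hours the average is 36/7 > 5, so some hour must exceed 5.

no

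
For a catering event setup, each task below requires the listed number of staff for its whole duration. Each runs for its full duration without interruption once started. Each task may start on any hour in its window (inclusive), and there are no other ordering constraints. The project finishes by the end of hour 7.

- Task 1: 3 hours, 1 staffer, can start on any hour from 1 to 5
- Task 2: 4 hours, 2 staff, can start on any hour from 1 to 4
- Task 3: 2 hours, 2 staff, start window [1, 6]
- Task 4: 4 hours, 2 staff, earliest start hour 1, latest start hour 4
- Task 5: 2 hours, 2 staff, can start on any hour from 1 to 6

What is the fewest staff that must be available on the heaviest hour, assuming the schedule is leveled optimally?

5

Early-start (Task 1@1, Task 2@1, Task 3@1, Task 4@1, Task 5@1) gives peak 9: h1:9  h2:9  h3:5  h4:4  h5:0  h6:0  h7:0.
Shift Task 4→3, Task 5→5.
Schedule Task 1@1, Task 2@1, Task 3@1, Task 4@3, Task 5@5: h1:5  h2:5  h3:5  h4:4  h5:4  h6:4  h7:0 — peak 5.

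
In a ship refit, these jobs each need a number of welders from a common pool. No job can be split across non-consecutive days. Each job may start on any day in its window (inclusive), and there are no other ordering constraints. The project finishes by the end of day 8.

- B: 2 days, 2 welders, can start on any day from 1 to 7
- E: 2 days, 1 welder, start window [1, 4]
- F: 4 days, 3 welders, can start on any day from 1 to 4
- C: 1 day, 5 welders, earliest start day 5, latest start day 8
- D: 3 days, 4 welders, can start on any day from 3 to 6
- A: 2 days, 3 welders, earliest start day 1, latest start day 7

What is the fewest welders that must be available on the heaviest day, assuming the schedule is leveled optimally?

Early-start (B@1, E@1, F@1, C@5, D@3, A@1) gives peak 9: d1:9  d2:9  d3:7  d4:7  d5:9  d6:0  d7:0  d8:0.
Shift D→6, A→3.
Schedule B@1, E@1, F@1, C@5, D@6, A@3: d1:6  d2:6  d3:6  d4:6  d5:5  d6:4  d7:4  d8:4 — peak 6.
Total welder-days = 41 over 8 days ⇒ peak ≥ ⌈41/8⌉ = 6, so 6 is optimal.

6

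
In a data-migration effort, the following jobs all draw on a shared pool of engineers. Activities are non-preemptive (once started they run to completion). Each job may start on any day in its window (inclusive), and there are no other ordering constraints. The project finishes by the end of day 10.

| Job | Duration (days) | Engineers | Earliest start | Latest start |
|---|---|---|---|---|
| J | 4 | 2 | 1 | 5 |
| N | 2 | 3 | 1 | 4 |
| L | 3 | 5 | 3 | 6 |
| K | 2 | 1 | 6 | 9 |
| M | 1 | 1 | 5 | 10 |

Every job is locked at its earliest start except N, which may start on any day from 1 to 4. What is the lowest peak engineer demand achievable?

7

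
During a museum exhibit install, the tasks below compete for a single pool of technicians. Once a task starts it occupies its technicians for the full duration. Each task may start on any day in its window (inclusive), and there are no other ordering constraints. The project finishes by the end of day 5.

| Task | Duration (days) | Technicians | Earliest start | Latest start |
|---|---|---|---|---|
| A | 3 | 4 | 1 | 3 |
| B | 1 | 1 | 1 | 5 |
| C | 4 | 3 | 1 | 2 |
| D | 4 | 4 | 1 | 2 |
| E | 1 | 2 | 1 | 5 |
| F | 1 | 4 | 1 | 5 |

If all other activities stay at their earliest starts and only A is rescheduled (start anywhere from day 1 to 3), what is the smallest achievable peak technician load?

14

A@1: d1:18  d2:11  d3:11  d4:7  d5:0 → peak 18
A@2: d1:14  d2:11  d3:11  d4:11  d5:0 → peak 14
A@3: d1:14  d2:7  d3:11  d4:11  d5:4 → peak 14
Best is A@2, peak 14.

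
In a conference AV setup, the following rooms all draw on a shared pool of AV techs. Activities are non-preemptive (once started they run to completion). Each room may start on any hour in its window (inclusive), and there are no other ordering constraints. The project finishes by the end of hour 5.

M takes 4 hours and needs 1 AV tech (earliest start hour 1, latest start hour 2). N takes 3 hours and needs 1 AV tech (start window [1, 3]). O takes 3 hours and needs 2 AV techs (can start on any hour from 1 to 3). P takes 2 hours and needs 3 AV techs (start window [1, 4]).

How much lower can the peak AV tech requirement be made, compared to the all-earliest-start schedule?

3

Early-start peak: h1:7  h2:7  h3:4  h4:1  h5:0 ⇒ 7.
Leveled (M@1, N@1, O@1, P@4): h1:4  h2:4  h3:4  h4:4  h5:3 ⇒ 4.
Reduction 7 − 4 = 3.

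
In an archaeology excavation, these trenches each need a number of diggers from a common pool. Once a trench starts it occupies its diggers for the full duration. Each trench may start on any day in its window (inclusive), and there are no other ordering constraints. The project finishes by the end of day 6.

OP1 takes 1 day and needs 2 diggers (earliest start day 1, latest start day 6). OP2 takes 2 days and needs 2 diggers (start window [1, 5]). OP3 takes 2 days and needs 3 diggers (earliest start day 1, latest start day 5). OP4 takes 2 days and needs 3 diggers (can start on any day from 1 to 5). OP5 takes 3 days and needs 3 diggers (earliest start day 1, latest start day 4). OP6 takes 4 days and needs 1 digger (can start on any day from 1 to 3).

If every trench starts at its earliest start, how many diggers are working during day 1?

14

At early start, day 1 has: OP1, OP2, OP3, OP4, OP5, OP6.
Demand: 2 + 2 + 3 + 3 + 3 + 1 = 14.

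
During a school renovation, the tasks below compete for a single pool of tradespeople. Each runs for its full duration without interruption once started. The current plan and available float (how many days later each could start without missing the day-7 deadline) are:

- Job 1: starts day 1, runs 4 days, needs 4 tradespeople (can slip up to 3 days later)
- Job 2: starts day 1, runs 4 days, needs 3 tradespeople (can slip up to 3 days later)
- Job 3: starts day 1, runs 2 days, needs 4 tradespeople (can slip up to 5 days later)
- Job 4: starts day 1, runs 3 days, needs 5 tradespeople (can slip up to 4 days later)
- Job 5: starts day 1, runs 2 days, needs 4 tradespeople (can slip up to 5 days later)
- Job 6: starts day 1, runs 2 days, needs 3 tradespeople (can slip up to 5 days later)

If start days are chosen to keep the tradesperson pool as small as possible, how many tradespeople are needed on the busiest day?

Early-start (Job 1@1, Job 2@1, Job 3@1, Job 4@1, Job 5@1, Job 6@1) gives peak 23: d1:23  d2:23  d3:12  d4:7  d5:0  d6:0  d7:0.
Shift Job 4→5, Job 5→3, Job 6→5.
Schedule Job 1@1, Job 2@1, Job 3@1, Job 4@5, Job 5@3, Job 6@5: d1:11  d2:11  d3:11  d4:11  d5:8  d6:8  d7:5 — peak 11.

11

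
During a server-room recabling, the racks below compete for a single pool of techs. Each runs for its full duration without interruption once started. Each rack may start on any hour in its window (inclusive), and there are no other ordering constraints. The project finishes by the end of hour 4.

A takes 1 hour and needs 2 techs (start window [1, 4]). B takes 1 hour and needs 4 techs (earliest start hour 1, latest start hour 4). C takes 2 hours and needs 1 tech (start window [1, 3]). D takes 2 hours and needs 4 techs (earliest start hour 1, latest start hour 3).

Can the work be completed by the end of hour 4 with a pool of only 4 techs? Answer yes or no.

The minimum achievable peak is 5; 4 < 5, so no feasible schedule stays within the cap.

no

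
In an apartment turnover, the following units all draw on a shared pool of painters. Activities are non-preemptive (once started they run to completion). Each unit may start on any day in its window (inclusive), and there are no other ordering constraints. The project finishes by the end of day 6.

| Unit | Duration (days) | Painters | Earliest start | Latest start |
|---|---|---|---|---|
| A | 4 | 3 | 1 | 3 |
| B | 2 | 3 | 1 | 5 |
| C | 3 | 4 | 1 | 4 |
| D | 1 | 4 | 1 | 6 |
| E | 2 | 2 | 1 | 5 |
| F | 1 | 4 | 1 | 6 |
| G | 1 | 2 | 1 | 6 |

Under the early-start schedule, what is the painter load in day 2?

12

At early start, day 2 has: A, B, C, E.
Demand: 3 + 3 + 4 + 2 = 12.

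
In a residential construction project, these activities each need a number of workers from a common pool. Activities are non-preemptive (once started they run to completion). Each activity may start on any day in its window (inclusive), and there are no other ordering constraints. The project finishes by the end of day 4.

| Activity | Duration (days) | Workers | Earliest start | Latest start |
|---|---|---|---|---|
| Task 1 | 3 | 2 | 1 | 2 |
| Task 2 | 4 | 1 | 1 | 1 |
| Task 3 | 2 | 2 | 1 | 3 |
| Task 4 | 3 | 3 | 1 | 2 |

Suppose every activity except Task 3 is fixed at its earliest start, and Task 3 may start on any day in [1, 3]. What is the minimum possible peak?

Task 3@1: d1:8  d2:8  d3:6  d4:1 → peak 8
Task 3@2: d1:6  d2:8  d3:8  d4:1 → peak 8
Task 3@3: d1:6  d2:6  d3:8  d4:3 → peak 8
Best is Task 3@1, peak 8.

8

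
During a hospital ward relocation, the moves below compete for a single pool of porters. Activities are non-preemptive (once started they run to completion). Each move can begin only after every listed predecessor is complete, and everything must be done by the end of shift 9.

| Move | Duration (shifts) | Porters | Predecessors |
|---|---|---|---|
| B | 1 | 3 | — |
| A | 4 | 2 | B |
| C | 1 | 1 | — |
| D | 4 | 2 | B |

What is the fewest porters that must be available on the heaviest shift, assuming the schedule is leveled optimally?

Early-start (B@1, A@2, C@1, D@2) gives peak 4: s1:4  s2:4  s3:4  s4:4  s5:4  s6:0  s7:0  s8:0  s9:0.
Shift C→2, D→6.
Schedule B@1, A@2, C@2, D@6: s1:3  s2:3  s3:2  s4:2  s5:2  s6:2  s7:2  s8:2  s9:2 — peak 3.
Total porter-shifts = 20 over 9 shifts ⇒ peak ≥ ⌈20/9⌉ = 3, so 3 is optimal.

3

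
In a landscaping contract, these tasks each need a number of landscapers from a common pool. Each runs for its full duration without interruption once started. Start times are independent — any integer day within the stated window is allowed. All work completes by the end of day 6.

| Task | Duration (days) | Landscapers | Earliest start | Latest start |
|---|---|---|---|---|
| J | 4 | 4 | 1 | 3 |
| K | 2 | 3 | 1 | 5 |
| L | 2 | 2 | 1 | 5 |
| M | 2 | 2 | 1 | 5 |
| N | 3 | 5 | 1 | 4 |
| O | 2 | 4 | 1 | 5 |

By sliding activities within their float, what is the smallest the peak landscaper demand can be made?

Early-start (J@1, K@1, L@1, M@1, N@1, O@1) gives peak 20: d1:20  d2:20  d3:9  d4:4  d5:0  d6:0.
Shift K→5, M→5, N→3.
Schedule J@1, K@5, L@1, M@5, N@3, O@1: d1:10  d2:10  d3:9  d4:9  d5:10  d6:5 — peak 10.

10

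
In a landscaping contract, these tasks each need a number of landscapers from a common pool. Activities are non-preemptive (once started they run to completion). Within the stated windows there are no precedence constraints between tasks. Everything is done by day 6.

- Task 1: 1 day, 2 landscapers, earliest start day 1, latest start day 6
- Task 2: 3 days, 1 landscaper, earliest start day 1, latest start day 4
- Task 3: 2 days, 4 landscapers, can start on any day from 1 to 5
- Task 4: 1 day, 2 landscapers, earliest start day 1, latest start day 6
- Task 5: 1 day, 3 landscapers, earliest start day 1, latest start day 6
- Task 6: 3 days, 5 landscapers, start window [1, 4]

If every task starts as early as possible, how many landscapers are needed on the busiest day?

17

Early-start schedule: Task 1@1, Task 2@1, Task 3@1, Task 4@1, Task 5@1, Task 6@1.
Load per day: day 1: 17, day 2: 10, day 3: 6, day 4: 0, day 5: 0, day 6: 0.
Peak is 17.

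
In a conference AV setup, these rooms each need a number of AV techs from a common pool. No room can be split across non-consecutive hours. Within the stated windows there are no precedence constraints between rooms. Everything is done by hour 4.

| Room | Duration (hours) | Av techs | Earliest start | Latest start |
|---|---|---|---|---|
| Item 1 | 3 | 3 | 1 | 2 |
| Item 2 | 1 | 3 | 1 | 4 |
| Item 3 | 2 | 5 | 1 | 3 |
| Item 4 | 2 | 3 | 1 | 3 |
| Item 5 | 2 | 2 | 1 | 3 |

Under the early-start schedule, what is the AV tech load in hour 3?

At early start, hour 3 has: Item 1.
Demand: 3 = 3.

3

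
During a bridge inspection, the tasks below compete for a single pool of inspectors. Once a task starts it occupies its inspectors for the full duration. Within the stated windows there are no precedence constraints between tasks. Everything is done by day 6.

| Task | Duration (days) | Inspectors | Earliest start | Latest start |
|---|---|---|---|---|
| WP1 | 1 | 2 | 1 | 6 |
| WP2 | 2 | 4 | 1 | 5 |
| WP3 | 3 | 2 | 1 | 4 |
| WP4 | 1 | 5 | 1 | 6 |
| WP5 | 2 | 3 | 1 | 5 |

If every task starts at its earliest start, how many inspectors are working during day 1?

16

At early start, day 1 has: WP1, WP2, WP3, WP4, WP5.
Demand: 2 + 4 + 2 + 5 + 3 = 16.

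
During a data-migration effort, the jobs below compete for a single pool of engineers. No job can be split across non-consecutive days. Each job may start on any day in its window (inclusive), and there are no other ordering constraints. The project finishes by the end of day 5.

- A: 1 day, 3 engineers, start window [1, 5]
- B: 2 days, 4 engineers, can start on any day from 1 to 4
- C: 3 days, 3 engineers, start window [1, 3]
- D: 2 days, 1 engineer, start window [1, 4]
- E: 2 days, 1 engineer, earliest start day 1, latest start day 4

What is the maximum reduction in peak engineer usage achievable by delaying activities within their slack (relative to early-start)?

6

Early-start peak: d1:12  d2:9  d3:3  d4:0  d5:0 ⇒ 12.
Leveled (A@1, B@4, C@1, D@2, E@2): d1:6  d2:5  d3:5  d4:4  d5:4 ⇒ 6.
Reduction 12 − 6 = 6.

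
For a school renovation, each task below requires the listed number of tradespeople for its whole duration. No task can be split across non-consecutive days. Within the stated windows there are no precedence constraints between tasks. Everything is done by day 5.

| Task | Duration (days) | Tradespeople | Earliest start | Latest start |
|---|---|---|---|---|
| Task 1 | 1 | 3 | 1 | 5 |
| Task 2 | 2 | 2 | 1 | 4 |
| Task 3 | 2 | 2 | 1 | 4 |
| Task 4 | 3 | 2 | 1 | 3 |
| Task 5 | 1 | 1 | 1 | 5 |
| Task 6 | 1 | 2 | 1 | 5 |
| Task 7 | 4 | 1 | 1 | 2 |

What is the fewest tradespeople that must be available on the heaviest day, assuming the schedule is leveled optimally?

Early-start (Task 1@1, Task 2@1, Task 3@1, Task 4@1, Task 5@1, Task 6@1, Task 7@1) gives peak 13: d1:13  d2:7  d3:3  d4:1  d5:0.
Shift Task 3→2, Task 4→3, Task 5→4, Task 6→5, Task 7→2.
Schedule Task 1@1, Task 2@1, Task 3@2, Task 4@3, Task 5@4, Task 6@5, Task 7@2: d1:5  d2:5  d3:5  d4:4  d5:5 — peak 5.
Total tradesperson-days = 24 over 5 days ⇒ peak ≥ ⌈24/5⌉ = 5, so 5 is optimal.

5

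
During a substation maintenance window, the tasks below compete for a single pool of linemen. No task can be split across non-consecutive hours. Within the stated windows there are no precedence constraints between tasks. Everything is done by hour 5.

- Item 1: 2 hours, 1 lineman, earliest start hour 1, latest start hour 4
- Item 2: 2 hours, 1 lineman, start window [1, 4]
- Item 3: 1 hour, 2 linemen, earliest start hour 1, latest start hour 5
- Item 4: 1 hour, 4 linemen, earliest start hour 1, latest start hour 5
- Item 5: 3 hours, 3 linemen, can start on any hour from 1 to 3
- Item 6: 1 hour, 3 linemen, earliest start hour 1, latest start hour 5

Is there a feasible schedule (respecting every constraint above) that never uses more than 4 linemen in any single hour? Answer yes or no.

Total lineman-hours = 22; over 5 hours the average is 22/5 > 4, so some hour must exceed 4.

no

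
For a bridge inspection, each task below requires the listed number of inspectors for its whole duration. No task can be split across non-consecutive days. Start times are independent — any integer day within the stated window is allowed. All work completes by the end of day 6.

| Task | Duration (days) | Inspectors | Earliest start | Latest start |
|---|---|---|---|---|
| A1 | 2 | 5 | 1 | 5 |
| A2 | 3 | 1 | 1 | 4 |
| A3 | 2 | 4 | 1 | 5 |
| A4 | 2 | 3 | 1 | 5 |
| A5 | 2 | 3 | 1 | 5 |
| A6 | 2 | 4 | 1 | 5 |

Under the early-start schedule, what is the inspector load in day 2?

20

At early start, day 2 has: A1, A2, A3, A4, A5, A6.
Demand: 5 + 1 + 4 + 3 + 3 + 4 = 20.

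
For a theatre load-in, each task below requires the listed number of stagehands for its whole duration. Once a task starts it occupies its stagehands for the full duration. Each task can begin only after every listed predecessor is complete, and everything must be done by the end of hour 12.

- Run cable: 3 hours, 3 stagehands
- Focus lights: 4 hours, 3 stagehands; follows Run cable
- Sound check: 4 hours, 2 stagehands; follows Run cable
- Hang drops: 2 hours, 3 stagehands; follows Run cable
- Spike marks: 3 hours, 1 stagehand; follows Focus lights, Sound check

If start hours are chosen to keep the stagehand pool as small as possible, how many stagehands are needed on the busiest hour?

Early-start (Run cable@1, Focus lights@4, Sound check@4, Hang drops@4, Spike marks@8) gives peak 8: h1:3  h2:3  h3:3  h4:8  h5:8  h6:5  h7:5  h8:1  h9:1  h10:1  h11:0  h12:0.
Shift Hang drops→8.
Schedule Run cable@1, Focus lights@4, Sound check@4, Hang drops@8, Spike marks@8: h1:3  h2:3  h3:3  h4:5  h5:5  h6:5  h7:5  h8:4  h9:4  h10:1  h11:0  h12:0 — peak 5.

5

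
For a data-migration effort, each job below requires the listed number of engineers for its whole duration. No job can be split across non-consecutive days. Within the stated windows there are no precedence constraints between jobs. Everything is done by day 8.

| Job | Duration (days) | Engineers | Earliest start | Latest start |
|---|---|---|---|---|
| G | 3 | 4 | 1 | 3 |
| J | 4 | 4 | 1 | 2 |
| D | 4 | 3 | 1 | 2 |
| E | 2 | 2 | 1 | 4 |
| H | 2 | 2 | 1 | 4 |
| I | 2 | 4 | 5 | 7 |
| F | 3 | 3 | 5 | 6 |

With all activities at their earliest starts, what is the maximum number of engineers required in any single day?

15

Early-start schedule: G@1, J@1, D@1, E@1, H@1, I@5, F@5.
Load per day: day 1: 15, day 2: 15, day 3: 11, day 4: 7, day 5: 7, day 6: 7, day 7: 3, day 8: 0.
Peak is 15.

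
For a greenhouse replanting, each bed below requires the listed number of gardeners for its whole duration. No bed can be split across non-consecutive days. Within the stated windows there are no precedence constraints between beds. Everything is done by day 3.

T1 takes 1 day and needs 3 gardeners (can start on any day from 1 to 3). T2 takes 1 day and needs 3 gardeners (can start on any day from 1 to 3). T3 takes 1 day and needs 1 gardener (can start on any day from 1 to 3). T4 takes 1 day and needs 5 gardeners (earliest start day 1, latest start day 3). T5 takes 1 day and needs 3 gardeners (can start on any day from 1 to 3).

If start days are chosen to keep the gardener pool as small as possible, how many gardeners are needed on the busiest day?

Early-start (T1@1, T2@1, T3@1, T4@1, T5@1) gives peak 15: d1:15  d2:0  d3:0.
Shift T3→2, T4→2, T5→3.
Schedule T1@1, T2@1, T3@2, T4@2, T5@3: d1:6  d2:6  d3:3 — peak 6.

6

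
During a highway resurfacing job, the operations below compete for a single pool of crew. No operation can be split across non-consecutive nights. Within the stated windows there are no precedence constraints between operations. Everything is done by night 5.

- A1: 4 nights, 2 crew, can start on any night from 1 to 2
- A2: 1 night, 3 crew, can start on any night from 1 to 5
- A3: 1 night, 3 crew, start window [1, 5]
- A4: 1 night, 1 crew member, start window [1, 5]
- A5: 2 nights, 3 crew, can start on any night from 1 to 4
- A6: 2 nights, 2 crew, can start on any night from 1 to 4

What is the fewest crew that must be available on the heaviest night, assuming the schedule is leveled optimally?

5

Early-start (A1@1, A2@1, A3@1, A4@1, A5@1, A6@1) gives peak 14: n1:14  n2:7  n3:2  n4:2  n5:0.
Shift A3→5, A4→4, A5→2, A6→4.
Schedule A1@1, A2@1, A3@5, A4@4, A5@2, A6@4: n1:5  n2:5  n3:5  n4:5  n5:5 — peak 5.
Total crew member-nights = 25 over 5 nights ⇒ peak ≥ ⌈25/5⌉ = 5, so 5 is optimal.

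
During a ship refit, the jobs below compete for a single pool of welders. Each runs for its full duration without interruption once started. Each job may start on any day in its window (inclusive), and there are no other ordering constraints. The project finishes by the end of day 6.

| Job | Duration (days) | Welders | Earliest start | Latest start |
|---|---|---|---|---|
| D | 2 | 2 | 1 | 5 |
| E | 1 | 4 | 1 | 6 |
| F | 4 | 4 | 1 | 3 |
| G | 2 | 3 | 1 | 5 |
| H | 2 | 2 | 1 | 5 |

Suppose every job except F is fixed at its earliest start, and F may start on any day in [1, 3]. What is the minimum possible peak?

11

F@1: d1:15  d2:11  d3:4  d4:4  d5:0  d6:0 → peak 15
F@2: d1:11  d2:11  d3:4  d4:4  d5:4  d6:0 → peak 11
F@3: d1:11  d2:7  d3:4  d4:4  d5:4  d6:4 → peak 11
Best is F@2, peak 11.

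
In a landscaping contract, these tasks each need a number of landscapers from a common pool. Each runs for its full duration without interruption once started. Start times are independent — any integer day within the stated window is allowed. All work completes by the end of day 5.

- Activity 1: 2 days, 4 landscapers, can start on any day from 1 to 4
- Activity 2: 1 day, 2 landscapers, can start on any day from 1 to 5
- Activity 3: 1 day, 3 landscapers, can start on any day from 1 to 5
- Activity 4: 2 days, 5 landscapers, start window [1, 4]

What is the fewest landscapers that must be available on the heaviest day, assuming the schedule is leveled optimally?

5

Early-start (Activity 1@1, Activity 2@1, Activity 3@1, Activity 4@1) gives peak 14: d1:14  d2:9  d3:0  d4:0  d5:0.
Shift Activity 2→3, Activity 3→3, Activity 4→4.
Schedule Activity 1@1, Activity 2@3, Activity 3@3, Activity 4@4: d1:4  d2:4  d3:5  d4:5  d5:5 — peak 5.
Total landscaper-days = 23 over 5 days ⇒ peak ≥ ⌈23/5⌉ = 5, so 5 is optimal.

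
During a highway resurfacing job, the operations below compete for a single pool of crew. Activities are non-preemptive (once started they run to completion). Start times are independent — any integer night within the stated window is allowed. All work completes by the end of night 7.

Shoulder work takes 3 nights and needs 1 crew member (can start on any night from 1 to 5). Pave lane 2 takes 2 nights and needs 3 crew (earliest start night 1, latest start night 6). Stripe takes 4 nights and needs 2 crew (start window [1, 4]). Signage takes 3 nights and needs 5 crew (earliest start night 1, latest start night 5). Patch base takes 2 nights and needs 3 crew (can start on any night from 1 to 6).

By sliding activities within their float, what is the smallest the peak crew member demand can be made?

Early-start (Shoulder work@1, Pave lane 2@1, Stripe@1, Signage@1, Patch base@1) gives peak 14: n1:14  n2:14  n3:8  n4:2  n5:0  n6:0  n7:0.
Shift Signage→5, Patch base→3.
Schedule Shoulder work@1, Pave lane 2@1, Stripe@1, Signage@5, Patch base@3: n1:6  n2:6  n3:6  n4:5  n5:5  n6:5  n7:5 — peak 6.
Total crew member-nights = 38 over 7 nights ⇒ peak ≥ ⌈38/7⌉ = 6, so 6 is optimal.

6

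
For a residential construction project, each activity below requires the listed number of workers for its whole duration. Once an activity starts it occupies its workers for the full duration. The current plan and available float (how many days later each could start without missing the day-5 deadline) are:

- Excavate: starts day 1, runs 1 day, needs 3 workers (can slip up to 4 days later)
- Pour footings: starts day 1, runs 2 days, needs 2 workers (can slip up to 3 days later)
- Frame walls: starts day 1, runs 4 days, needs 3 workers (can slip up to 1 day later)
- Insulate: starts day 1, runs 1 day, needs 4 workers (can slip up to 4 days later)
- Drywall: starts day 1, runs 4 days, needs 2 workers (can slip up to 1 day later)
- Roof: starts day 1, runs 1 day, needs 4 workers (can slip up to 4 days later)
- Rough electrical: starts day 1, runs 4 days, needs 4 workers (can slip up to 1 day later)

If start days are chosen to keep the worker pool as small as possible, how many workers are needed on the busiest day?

Early-start (Excavate@1, Pour footings@1, Frame walls@1, Insulate@1, Drywall@1, Roof@1, Rough electrical@1) gives peak 22: d1:22  d2:11  d3:9  d4:9  d5:0.
Shift Frame walls→2, Roof→5, Rough electrical→2.
Schedule Excavate@1, Pour footings@1, Frame walls@2, Insulate@1, Drywall@1, Roof@5, Rough electrical@2: d1:11  d2:11  d3:9  d4:9  d5:11 — peak 11.
Total worker-days = 51 over 5 days ⇒ peak ≥ ⌈51/5⌉ = 11, so 11 is optimal.

11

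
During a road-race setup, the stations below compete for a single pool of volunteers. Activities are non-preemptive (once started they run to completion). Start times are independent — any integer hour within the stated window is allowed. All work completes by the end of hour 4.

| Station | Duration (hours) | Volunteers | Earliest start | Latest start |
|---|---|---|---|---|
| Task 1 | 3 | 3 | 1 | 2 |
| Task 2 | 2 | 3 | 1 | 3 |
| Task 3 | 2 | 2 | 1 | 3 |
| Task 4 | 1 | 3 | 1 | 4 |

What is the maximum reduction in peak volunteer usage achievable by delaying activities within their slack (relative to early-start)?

Early-start peak: h1:11  h2:8  h3:3  h4:0 ⇒ 11.
Leveled (Task 1@1, Task 2@1, Task 3@3, Task 4@4): h1:6  h2:6  h3:5  h4:5 ⇒ 6.
Reduction 11 − 6 = 5.

5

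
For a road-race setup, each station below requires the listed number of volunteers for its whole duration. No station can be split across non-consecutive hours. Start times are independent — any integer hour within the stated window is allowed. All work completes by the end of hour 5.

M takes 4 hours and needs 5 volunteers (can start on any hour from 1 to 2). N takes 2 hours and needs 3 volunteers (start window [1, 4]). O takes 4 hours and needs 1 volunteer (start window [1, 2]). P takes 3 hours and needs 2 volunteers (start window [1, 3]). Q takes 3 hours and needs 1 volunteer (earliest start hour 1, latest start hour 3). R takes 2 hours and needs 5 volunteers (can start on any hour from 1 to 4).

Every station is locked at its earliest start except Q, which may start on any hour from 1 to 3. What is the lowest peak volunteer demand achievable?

16

Q@1: h1:17  h2:17  h3:9  h4:6  h5:0 → peak 17
Q@2: h1:16  h2:17  h3:9  h4:7  h5:0 → peak 17
Q@3: h1:16  h2:16  h3:9  h4:7  h5:1 → peak 16
Best is Q@3, peak 16.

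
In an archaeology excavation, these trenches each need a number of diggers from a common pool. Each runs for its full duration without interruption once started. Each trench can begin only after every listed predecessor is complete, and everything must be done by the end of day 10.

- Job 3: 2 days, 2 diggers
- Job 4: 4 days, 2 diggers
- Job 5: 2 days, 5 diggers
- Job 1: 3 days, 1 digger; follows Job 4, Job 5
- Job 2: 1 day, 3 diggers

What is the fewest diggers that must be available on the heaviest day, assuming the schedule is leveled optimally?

5

Early-start (Job 3@1, Job 4@1, Job 5@1, Job 1@5, Job 2@1) gives peak 12: d1:12  d2:9  d3:2  d4:2  d5:1  d6:1  d7:1  d8:0  d9:0  d10:0.
Shift Job 5→5, Job 1→7, Job 2→3.
Schedule Job 3@1, Job 4@1, Job 5@5, Job 1@7, Job 2@3: d1:4  d2:4  d3:5  d4:2  d5:5  d6:5  d7:1  d8:1  d9:1  d10:0 — peak 5.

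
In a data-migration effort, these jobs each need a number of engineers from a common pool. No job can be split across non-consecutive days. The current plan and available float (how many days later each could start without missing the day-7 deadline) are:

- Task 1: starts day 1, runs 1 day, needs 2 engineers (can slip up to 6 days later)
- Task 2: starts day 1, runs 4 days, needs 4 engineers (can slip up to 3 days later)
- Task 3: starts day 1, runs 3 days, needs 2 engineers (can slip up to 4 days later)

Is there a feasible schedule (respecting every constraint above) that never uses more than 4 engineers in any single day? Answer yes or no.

Schedule Task 1@1, Task 2@4, Task 3@1: d1:4  d2:2  d3:2  d4:4  d5:4  d6:4  d7:4 — peak 4 ≤ 4.

yes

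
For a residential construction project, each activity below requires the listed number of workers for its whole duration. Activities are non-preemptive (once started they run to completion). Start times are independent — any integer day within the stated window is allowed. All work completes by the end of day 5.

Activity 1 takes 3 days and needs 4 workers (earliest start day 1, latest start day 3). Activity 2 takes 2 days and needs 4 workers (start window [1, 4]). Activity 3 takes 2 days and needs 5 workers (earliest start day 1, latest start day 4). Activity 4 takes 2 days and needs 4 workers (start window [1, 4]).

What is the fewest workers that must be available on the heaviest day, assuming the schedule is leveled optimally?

9

Early-start (Activity 1@1, Activity 2@1, Activity 3@1, Activity 4@1) gives peak 17: d1:17  d2:17  d3:4  d4:0  d5:0.
Shift Activity 3→3, Activity 4→4.
Schedule Activity 1@1, Activity 2@1, Activity 3@3, Activity 4@4: d1:8  d2:8  d3:9  d4:9  d5:4 — peak 9.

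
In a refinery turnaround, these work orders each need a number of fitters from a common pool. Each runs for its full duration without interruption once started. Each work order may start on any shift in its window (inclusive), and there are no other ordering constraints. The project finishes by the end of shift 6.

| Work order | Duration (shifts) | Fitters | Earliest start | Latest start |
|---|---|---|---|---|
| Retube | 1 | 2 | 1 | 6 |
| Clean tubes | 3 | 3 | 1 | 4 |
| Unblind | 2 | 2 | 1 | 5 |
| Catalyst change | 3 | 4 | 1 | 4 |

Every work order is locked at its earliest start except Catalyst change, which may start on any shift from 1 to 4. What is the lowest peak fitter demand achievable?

7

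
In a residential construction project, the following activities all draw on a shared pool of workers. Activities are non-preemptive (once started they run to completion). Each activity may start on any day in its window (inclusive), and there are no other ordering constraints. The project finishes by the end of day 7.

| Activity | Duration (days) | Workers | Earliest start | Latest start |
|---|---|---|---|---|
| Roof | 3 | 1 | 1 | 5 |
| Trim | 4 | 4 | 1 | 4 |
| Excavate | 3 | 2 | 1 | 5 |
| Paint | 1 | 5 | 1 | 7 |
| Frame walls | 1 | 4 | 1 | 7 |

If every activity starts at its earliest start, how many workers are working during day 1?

16

At early start, day 1 has: Roof, Trim, Excavate, Paint, Frame walls.
Demand: 1 + 4 + 2 + 5 + 4 = 16.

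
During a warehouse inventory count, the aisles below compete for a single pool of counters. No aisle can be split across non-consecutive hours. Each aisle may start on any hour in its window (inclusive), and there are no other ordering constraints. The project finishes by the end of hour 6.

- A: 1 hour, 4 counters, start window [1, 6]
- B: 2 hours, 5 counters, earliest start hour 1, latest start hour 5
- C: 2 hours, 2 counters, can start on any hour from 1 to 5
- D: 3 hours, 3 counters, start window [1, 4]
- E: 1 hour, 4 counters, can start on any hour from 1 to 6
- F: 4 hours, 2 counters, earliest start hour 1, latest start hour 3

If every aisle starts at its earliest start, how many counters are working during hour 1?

20

At early start, hour 1 has: A, B, C, D, E, F.
Demand: 4 + 5 + 2 + 3 + 4 + 2 = 20.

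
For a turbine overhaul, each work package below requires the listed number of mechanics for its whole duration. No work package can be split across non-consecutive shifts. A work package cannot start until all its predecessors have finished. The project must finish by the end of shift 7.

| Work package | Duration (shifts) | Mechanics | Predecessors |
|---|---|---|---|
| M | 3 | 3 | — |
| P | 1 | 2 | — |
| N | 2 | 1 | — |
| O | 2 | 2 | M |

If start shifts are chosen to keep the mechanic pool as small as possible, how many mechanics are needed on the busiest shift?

3

Early-start (M@1, P@1, N@1, O@4) gives peak 6: s1:6  s2:4  s3:3  s4:2  s5:2  s6:0  s7:0.
Shift P→4, N→4, O→5.
Schedule M@1, P@4, N@4, O@5: s1:3  s2:3  s3:3  s4:3  s5:3  s6:2  s7:0 — peak 3.
Total mechanic-shifts = 17 over 7 shifts ⇒ peak ≥ ⌈17/7⌉ = 3, so 3 is optimal.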